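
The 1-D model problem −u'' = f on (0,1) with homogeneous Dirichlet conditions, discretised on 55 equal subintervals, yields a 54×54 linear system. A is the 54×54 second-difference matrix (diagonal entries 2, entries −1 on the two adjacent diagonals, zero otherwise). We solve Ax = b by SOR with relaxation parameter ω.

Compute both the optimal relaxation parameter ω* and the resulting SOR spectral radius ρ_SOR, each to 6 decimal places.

ρ_J = max_k |cos(kπ/55)| = cos(π/55) = 0.998369
√(1−ρ_J²) = |sin(π/55)| = 0.0570888
[ω*] 2 ÷ (1 + 0.0570888) = 2 ÷ 1.0570888 = 1.891989.
[ρ_SOR] ω* − 1 = 0.891989.

ω* = 1.891989, ρ_SOR = 0.891989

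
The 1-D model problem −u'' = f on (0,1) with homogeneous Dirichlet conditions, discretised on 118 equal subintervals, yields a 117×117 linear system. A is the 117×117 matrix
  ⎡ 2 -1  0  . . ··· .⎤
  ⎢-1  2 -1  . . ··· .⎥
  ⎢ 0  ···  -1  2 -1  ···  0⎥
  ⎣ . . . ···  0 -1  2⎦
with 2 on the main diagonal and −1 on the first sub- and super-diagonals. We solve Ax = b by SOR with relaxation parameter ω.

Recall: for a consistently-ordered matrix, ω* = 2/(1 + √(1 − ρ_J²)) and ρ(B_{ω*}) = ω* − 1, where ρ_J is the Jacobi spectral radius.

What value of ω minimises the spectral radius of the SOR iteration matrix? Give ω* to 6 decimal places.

ω* = 1.948140

[ρ_J] n=117: ρ(B_J) = cos(π/(n+1)) = cos(π/118) = 0.999646.
root = sin(π/118) = 0.0266205  (since 1−cos² = sin²).
ω* = 2/(1+0.0266205) = 1.948140
ρ_SOR = ω* − 1 = 1.948140 − 1 = 0.948140.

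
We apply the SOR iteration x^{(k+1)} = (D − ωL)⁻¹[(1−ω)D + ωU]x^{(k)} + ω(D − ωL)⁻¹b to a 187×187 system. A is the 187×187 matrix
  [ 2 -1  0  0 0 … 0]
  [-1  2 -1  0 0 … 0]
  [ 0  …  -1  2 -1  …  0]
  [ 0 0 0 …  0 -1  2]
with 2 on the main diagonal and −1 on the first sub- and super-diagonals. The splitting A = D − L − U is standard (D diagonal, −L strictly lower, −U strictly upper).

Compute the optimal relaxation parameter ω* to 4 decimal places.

spectrum of D⁻¹(L+U) = {cos(kπ/188) : 1≤k≤187}; ρ_J = cos(π/188) = 0.9999.
1 − cos²(π/188) = sin²(π/188) ⇒ √(1−ρ_J²) = sin(π/188) = 0.01671.
[ω*] 2 ÷ (1 + 0.01671) = 2 ÷ 1.01671 = 1.9671.
At ω = 1.9671 every |λ(B_ω)| = ω−1, so ρ_SOR = 0.9671.

ω* = 1.9671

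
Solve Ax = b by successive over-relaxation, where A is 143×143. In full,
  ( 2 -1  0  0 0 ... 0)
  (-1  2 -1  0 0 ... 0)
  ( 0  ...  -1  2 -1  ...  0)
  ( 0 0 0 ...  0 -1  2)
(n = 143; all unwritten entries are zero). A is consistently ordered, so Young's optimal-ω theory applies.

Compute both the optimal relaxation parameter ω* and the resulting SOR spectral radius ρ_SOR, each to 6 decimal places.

ρ_J = max_k |cos(kπ/144)| = cos(π/144) = 0.999762
√(1−ρ_J²) = |sin(π/144)| = 0.0218149
Then 2/(1+√(1−ρ_J²)) = 2/(1+0.0218149); ω* = 2/1.0218149 = 1.957302.
ρ(B_{ω*}) = ω*−1 = 0.957302

ω* = 1.957302, ρ_SOR = 0.957302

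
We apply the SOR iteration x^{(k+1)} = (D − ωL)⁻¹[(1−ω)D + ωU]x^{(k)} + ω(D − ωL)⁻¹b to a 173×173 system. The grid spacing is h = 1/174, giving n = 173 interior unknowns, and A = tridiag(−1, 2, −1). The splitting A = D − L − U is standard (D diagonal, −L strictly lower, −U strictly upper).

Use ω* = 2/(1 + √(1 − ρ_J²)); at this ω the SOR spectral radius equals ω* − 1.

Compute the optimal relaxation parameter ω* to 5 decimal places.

ω* = 1.96453

With n=173, ρ(Jacobi) = cos(π/174) = 0.99984.
1 − cos²(π/174) = sin²(π/174) ⇒ √(1−ρ_J²) = sin(π/174) = 0.018054.
[ω*] 2 ÷ (1 + 0.018054) = 2 ÷ 1.018054 = 1.96453.
and ρ(B_{ω*}) = 1.96453 − 1 = 0.96453.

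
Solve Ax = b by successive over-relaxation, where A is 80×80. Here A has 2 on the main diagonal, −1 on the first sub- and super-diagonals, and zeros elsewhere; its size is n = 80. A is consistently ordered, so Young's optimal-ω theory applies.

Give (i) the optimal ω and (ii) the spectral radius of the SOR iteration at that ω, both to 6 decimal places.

ω* = 1.925344, ρ_SOR = 0.925344

spectrum of D⁻¹(L+U) = {cos(kπ/81) : 1≤k≤80}; ρ_J = cos(π/81) = 0.999248.
root = sin(π/81) = 0.0387754  (since 1−cos² = sin²).
Then 2/(1+√(1−ρ_J²)) = 2/(1+0.0387754); ω* = 2/1.0387754 = 1.925344.
Hence ρ(B_{ω*}) = 1.925344 − 1 = 0.925344.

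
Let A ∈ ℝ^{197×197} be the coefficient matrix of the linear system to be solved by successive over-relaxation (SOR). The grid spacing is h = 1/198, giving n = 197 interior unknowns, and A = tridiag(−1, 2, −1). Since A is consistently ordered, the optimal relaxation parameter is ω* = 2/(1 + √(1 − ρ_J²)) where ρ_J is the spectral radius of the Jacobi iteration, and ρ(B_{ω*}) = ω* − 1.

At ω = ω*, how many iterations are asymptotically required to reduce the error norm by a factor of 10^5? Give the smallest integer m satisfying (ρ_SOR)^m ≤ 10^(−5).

½·tridiag(1,0,1) at n=197: λ_k = cos(kπ/198); max |λ| at k=1 ⇒ ρ_J = cos(π/198) ≈ 0.9998741.
root = sin(π/198) = 0.0158660  (since 1−cos² = sin²).
Then 2/(1+√(1−ρ_J²)) = 2/(1+0.0158660); ω* = 2/1.0158660 = 1.9687636.
ρ(B_{ω*}) = ω*−1 = 0.9687636
For 5 digits: m = 5·ln10 / (−ln 0.9687636) = 11.5129/0.0317347 = 362.786; round up → m = 363.

m = 363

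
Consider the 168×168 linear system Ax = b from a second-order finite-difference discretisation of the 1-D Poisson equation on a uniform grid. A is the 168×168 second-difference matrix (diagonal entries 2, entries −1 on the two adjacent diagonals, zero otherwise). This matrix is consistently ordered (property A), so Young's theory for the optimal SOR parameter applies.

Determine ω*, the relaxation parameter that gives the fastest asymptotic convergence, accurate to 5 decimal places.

B_J for the 168×168 system has eigenvalues cos(kπ/169); ρ_J = cos(π/169) = 0.99983.
√(1−ρ_J²) simplifies to sin(π/169) = 0.018588.
ω* = 2/(1 + 0.018588) = 2/1.018588 = 1.96350.
and ρ(B_{ω*}) = 1.96350 − 1 = 0.96350.

ω* = 1.96350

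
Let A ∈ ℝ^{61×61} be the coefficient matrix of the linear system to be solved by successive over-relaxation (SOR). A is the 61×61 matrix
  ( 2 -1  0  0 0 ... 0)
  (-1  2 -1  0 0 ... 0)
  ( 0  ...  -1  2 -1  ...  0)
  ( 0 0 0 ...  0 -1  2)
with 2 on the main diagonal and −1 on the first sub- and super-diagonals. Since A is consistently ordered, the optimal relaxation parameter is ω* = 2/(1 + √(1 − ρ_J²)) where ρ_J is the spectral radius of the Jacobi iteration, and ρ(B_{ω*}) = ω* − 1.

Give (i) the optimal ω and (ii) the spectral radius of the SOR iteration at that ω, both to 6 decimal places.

ω* = 1.903585, ρ_SOR = 0.903585

spectrum of D⁻¹(L+U) = {cos(kπ/62) : 1≤k≤61}; ρ_J = cos(π/62) = 0.998717.
√(1−ρ_J²) simplifies to sin(π/62) = 0.0506492.
[ω*] 2 ÷ (1 + 0.0506492) = 2 ÷ 1.0506492 = 1.903585.
ρ_SOR = ω* − 1 ≈ 0.903585.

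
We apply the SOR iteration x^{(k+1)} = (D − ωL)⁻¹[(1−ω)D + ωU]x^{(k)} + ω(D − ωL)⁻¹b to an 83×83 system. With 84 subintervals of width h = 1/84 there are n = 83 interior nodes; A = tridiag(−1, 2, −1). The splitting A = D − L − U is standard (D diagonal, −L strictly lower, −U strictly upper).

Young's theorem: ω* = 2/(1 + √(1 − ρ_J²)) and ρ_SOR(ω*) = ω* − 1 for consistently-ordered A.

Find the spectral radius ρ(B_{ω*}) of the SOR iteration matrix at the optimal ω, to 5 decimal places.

ρ_SOR = 0.92791

n=83: λ(B_J) = 1 − λ(A)/2 = cos(kπ/84); k=1 gives ρ_J = 0.99930.
1 − cos²(π/84) = sin²(π/84) ⇒ √(1−ρ_J²) = sin(π/84) = 0.037391.
So ω* = 2/1.037391 = 1.92791 (Young).
and ρ(B_{ω*}) = 1.92791 − 1 = 0.92791.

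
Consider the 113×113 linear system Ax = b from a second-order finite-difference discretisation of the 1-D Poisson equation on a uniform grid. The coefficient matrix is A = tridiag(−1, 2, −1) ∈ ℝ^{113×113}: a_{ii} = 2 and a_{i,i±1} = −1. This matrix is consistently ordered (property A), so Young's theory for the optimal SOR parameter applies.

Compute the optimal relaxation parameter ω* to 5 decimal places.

n=113: λ(B_J) = 1 − λ(A)/2 = cos(kπ/114); k=1 gives ρ_J = 0.99962.
√(1−ρ_J²) = |sin(π/114)| = 0.027554
Young: ω* = 2/(1+√(1−ρ_J²)) = 2/(1+0.027554) = 2/1.027554 = 1.94637.
ρ_SOR = ω* − 1 ≈ 0.94637.

ω* = 1.94637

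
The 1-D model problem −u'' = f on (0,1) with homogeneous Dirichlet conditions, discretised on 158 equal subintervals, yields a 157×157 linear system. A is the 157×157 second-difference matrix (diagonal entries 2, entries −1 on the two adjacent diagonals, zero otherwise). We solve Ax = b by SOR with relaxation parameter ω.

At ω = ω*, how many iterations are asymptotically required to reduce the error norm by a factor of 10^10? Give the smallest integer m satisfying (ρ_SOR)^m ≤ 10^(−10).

½·tridiag(1,0,1) at n=157: λ_k = cos(kπ/158); max |λ| at k=1 ⇒ ρ_J = cos(π/158) ≈ 0.9998023.
√(1 − cos²(π/158)) = sin(π/158) ≈ 0.0198822.
ω* = 2/(1 + 0.0198822) = 2/1.0198822 = 1.9610108.
Hence ρ(B_{ω*}) = 1.9610108 − 1 = 0.9610108.
Need (0.9610108)^m ≤ 10^(−10): m ≥ 10·ln10/|ln 0.9610108| = 23.0259/0.0397696 = 578.982 ⇒ m = 579.

m = 579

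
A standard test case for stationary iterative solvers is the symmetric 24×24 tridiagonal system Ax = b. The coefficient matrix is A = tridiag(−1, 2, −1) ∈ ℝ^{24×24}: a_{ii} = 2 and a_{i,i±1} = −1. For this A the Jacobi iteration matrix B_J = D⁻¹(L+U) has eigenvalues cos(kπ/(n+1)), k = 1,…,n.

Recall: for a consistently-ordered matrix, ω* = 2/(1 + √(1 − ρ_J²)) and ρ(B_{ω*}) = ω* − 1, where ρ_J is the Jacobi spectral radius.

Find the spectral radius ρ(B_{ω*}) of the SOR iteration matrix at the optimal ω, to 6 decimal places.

ρ_SOR = 0.777251

n=24: λ(B_J) = 1 − λ(A)/2 = cos(kπ/25); k=1 gives ρ_J = 0.992115.
√(1 − cos²(π/25)) = sin(π/25) ≈ 0.1253332.
ω* = 2/(1+0.1253332) = 1.777251
ρ_SOR = ω* − 1 ≈ 0.777251.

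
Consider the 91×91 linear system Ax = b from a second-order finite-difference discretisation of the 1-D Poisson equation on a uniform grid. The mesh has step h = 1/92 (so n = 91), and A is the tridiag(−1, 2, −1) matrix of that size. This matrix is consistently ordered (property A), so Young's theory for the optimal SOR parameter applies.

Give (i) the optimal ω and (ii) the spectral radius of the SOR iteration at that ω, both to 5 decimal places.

ω* = 1.93397, ρ_SOR = 0.93397

spectrum of D⁻¹(L+U) = {cos(kπ/92) : 1≤k≤91}; ρ_J = cos(π/92) = 0.99942.
1 − cos²(π/92) = sin²(π/92) ⇒ √(1−ρ_J²) = sin(π/92) = 0.034141.
[ω*] 2 ÷ (1 + 0.034141) = 2 ÷ 1.034141 = 1.93397.
and ρ(B_{ω*}) = 1.93397 − 1 = 0.93397.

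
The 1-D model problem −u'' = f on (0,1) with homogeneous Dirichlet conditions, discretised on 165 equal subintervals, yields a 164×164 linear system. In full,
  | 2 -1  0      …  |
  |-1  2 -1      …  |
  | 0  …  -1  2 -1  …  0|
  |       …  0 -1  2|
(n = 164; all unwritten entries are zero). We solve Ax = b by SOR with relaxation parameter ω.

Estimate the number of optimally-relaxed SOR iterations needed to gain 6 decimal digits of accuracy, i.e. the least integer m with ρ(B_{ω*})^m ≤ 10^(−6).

[ρ_J] n=164: ρ(B_J) = cos(π/(n+1)) = cos(π/165) = 0.9998187.
1 − cos²(π/165) = sin²(π/165) ⇒ √(1−ρ_J²) = sin(π/165) = 0.0190388.
[ω*] 2 ÷ (1 + 0.0190388) = 2 ÷ 1.0190388 = 1.9626338.
ρ_SOR = ω* − 1 ≈ 0.9626338.
Need (0.9626338)^m ≤ 10^(−6): m ≥ 6·ln10/|ln 0.9626338| = 13.8155/0.0380822 = 362.781 ⇒ m = 363.

m = 363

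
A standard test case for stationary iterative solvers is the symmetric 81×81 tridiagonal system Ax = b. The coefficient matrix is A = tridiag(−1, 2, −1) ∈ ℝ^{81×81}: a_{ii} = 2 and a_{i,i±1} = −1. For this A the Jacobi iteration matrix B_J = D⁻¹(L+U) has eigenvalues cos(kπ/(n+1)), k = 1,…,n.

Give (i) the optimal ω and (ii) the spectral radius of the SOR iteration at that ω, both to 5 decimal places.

ω* = 1.92622, ρ_SOR = 0.92622

½·tridiag(1,0,1) at n=81: λ_k = cos(kπ/82); max |λ| at k=1 ⇒ ρ_J = cos(π/82) ≈ 0.99927.
√(1 − cos²(π/82)) = sin(π/82) ≈ 0.038303.
Then 2/(1+√(1−ρ_J²)) = 2/(1+0.038303); ω* = 2/1.038303 = 1.92622.
ρ_SOR = ω* − 1 = 1.92622 − 1 = 0.92622.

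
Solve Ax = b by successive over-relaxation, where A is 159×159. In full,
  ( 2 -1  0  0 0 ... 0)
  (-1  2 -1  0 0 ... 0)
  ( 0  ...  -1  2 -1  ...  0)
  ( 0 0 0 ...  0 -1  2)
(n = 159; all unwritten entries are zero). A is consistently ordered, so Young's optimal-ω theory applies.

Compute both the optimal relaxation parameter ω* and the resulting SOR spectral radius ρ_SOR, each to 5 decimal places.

ω* = 1.96149, ρ_SOR = 0.96149

spectrum of D⁻¹(L+U) = {cos(kπ/160) : 1≤k≤159}; ρ_J = cos(π/160) = 0.99981.
root = sin(π/160) = 0.019634  (since 1−cos² = sin²).
Young: ω* = 2/(1+√(1−ρ_J²)) = 2/(1+0.019634) = 2/1.019634 = 1.96149.
and ρ(B_{ω*}) = 1.96149 − 1 = 0.96149.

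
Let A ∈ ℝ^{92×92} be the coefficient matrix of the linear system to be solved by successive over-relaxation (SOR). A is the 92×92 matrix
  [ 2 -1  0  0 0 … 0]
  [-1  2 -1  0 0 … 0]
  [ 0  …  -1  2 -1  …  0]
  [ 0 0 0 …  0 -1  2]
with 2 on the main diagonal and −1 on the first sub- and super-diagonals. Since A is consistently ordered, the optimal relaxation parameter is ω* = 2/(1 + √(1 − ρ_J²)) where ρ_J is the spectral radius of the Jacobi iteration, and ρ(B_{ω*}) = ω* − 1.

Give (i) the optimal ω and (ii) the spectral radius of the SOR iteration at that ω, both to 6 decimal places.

[ρ_J] n=92: ρ(B_J) = cos(π/(n+1)) = cos(π/93) = 0.999429.
√(1 − cos²(π/93)) = sin(π/93) ≈ 0.0337741.
Young: ω* = 2/(1+√(1−ρ_J²)) = 2/(1+0.0337741) = 2/1.0337741 = 1.934659.
and ρ(B_{ω*}) = 1.934659 − 1 = 0.934659.

ω* = 1.934659, ρ_SOR = 0.934659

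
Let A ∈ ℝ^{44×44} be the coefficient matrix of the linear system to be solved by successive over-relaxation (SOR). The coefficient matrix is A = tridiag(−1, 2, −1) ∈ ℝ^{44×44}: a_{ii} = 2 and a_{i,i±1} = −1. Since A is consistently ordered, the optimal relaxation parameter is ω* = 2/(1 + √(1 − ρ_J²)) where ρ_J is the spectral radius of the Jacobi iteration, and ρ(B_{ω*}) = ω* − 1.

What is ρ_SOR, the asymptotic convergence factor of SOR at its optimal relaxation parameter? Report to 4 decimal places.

ρ_SOR = 0.8696

½·tridiag(1,0,1) at n=44: λ_k = cos(kπ/45); max |λ| at k=1 ⇒ ρ_J = cos(π/45) ≈ 0.9976.
1 − cos²(π/45) = sin²(π/45) ⇒ √(1−ρ_J²) = sin(π/45) = 0.06976.
Then 2/(1+√(1−ρ_J²)) = 2/(1+0.06976); ω* = 2/1.06976 = 1.8696.
ρ(B_{ω*}) = ω*−1 = 0.8696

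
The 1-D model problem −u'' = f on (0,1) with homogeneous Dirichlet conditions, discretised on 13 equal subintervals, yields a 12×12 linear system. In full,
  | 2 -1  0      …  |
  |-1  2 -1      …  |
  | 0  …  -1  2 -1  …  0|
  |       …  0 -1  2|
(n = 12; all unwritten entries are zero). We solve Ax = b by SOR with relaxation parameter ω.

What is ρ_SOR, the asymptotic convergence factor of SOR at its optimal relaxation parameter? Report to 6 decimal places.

ρ_SOR = 0.613794

½·tridiag(1,0,1) at n=12: λ_k = cos(kπ/13); max |λ| at k=1 ⇒ ρ_J = cos(π/13) ≈ 0.970942.
√(1−ρ_J²) simplifies to sin(π/13) = 0.2393157.
ω* = 2 / (1 + 0.2393157) = 2 / 1.2393157 ≈ 1.613794.
and ρ(B_{ω*}) = 1.613794 − 1 = 0.613794.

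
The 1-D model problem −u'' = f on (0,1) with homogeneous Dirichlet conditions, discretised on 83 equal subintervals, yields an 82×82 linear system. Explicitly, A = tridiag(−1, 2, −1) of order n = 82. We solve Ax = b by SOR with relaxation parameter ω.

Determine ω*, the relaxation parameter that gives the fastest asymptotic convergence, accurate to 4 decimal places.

ω* = 1.9271

½·tridiag(1,0,1) at n=82: λ_k = cos(kπ/83); max |λ| at k=1 ⇒ ρ_J = cos(π/83) ≈ 0.9993.
√(1−ρ_J²) simplifies to sin(π/83) = 0.03784.
ω* = 2 / (1 + 0.03784) = 2 / 1.03784 ≈ 1.9271.
Hence ρ(B_{ω*}) = 1.9271 − 1 = 0.9271.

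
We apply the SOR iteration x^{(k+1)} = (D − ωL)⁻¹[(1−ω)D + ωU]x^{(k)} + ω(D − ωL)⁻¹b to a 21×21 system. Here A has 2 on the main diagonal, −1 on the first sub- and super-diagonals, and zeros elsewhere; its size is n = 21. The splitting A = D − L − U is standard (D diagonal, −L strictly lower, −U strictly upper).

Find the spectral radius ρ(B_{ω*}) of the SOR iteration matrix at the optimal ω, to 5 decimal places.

ρ_SOR = 0.75083

[ρ_J] n=21: ρ(B_J) = cos(π/(n+1)) = cos(π/22) = 0.98982.
√(1−ρ_J²) = |sin(π/22)| = 0.142315
ω* = 2/(1+0.142315) = 1.75083
and ρ(B_{ω*}) = 1.75083 − 1 = 0.75083.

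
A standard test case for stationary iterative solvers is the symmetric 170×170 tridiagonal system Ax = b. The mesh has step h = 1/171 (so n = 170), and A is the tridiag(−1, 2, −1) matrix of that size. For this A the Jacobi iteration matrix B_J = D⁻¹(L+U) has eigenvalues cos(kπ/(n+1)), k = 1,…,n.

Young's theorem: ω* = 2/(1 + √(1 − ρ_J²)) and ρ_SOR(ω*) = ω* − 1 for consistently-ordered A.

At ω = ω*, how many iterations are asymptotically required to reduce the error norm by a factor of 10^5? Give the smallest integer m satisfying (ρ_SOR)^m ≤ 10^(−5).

m = 314

n=170: λ(B_J) = 1 − λ(A)/2 = cos(kπ/171); k=1 gives ρ_J = 0.9998312.
1 − cos²(π/171) = sin²(π/171) ⇒ √(1−ρ_J²) = sin(π/171) = 0.0183709.
Then 2/(1+√(1−ρ_J²)) = 2/(1+0.0183709); ω* = 2/1.0183709 = 1.9639210.
[ρ_SOR] ω* − 1 = 0.9639210.
Need (0.9639210)^m ≤ 10^(−5): m ≥ 5·ln10/|ln 0.9639210| = 11.5129/0.0367459 = 313.311 ⇒ m = 314.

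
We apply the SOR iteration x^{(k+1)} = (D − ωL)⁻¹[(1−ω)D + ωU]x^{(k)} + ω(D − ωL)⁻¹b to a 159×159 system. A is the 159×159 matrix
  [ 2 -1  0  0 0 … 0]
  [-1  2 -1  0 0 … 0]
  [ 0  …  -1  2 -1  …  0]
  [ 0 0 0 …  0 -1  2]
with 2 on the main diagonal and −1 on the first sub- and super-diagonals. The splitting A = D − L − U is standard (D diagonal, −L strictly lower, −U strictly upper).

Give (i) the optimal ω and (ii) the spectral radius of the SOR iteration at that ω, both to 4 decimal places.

ω* = 1.9615, ρ_SOR = 0.9615

[ρ_J] n=159: ρ(B_J) = cos(π/(n+1)) = cos(π/160) = 0.9998.
1 − cos²(π/160) = sin²(π/160) ⇒ √(1−ρ_J²) = sin(π/160) = 0.01963.
Then 2/(1+√(1−ρ_J²)) = 2/(1+0.01963); ω* = 2/1.01963 = 1.9615.
ρ_SOR = ω* − 1 ≈ 0.9615.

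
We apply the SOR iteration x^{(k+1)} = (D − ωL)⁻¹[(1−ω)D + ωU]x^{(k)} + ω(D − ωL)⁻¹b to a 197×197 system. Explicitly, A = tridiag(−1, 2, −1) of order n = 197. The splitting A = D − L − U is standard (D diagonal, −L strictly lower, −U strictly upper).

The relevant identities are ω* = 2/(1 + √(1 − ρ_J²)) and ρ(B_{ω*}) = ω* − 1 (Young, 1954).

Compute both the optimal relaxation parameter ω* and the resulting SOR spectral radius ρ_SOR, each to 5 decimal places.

spectrum of D⁻¹(L+U) = {cos(kπ/198) : 1≤k≤197}; ρ_J = cos(π/198) = 0.99987.
1 − cos²(π/198) = sin²(π/198) ⇒ √(1−ρ_J²) = sin(π/198) = 0.015866.
ω* = 2 / (1 + 0.015866) = 2 / 1.015866 ≈ 1.96876.
ρ_SOR = ω* − 1 ≈ 0.96876.

ω* = 1.96876, ρ_SOR = 0.96876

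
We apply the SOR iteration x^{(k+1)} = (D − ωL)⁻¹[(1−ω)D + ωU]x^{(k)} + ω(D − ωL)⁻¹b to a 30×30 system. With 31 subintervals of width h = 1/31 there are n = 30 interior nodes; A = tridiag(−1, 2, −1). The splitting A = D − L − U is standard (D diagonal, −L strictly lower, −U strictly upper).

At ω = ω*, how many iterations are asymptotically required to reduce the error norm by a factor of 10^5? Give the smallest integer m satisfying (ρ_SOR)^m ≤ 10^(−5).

½·tridiag(1,0,1) at n=30: λ_k = cos(kπ/31); max |λ| at k=1 ⇒ ρ_J = cos(π/31) ≈ 0.9948693.
√(1−ρ_J²) simplifies to sin(π/31) = 0.1011683.
ω* = 2/(1 + 0.1011683) = 2/1.1011683 = 1.8162528.
Hence ρ(B_{ω*}) = 1.8162528 − 1 = 0.8162528.
m ≥ 5·ln10 / (−ln 0.8162528) = 56.705; smallest integer m = 57.

m = 57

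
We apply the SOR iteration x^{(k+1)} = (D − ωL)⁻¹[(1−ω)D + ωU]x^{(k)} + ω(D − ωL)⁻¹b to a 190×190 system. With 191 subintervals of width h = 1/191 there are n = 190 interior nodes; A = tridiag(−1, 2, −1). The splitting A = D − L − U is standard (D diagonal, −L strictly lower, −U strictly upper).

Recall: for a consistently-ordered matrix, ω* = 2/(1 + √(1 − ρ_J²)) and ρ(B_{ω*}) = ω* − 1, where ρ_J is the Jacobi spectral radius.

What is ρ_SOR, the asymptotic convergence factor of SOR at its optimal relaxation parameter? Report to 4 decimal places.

spectrum of D⁻¹(L+U) = {cos(kπ/191) : 1≤k≤190}; ρ_J = cos(π/191) = 0.9999.
√(1−ρ_J²) = |sin(π/191)| = 0.01645
Young: ω* = 2/(1+√(1−ρ_J²)) = 2/(1+0.01645) = 2/1.01645 = 1.9676.
ρ_SOR = ω* − 1 = 1.9676 − 1 = 0.9676.

ρ_SOR = 0.9676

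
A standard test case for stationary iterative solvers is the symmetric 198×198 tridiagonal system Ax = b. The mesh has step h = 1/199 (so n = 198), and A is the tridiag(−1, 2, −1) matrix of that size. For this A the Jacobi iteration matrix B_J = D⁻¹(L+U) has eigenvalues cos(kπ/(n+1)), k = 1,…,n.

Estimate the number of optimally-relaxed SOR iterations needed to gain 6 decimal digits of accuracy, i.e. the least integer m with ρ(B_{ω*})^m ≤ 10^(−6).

m = 438

[ρ_J] n=198: ρ(B_J) = cos(π/(n+1)) = cos(π/199) = 0.9998754.
√(1 − cos²(π/199)) = sin(π/199) ≈ 0.0157862.
ω* = 2/(1 + 0.0157862) = 2/1.0157862 = 1.9689183.
and ρ(B_{ω*}) = 1.9689183 − 1 = 0.9689183.
6·ln10 = 13.8155; −ln(0.9689183) = 0.031575; m = ⌈13.8155/0.031575⌉ = ⌈437.546⌉ = 438.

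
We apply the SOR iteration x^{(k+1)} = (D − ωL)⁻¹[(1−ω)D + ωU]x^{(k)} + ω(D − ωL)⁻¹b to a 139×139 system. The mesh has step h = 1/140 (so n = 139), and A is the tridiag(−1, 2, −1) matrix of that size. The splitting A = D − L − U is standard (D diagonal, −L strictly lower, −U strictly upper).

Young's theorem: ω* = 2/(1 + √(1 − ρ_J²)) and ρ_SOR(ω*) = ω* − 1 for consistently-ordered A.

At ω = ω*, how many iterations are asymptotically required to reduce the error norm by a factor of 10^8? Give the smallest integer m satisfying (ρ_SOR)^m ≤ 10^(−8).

m = 411

spectrum of D⁻¹(L+U) = {cos(kπ/140) : 1≤k≤139}; ρ_J = cos(π/140) = 0.9997482.
1 − cos²(π/140) = sin²(π/140) ⇒ √(1−ρ_J²) = sin(π/140) = 0.0224381.
Young: ω* = 2/(1+√(1−ρ_J²)) = 2/(1+0.0224381) = 2/1.0224381 = 1.9561086.
Hence ρ(B_{ω*}) = 1.9561086 − 1 = 0.9561086.
(0.9561086)^m ≤ 10^{−8}  ⇒  m·ln(0.9561086) ≤ −8·ln10  ⇒  m ≥ 410.409  ⇒  m = 411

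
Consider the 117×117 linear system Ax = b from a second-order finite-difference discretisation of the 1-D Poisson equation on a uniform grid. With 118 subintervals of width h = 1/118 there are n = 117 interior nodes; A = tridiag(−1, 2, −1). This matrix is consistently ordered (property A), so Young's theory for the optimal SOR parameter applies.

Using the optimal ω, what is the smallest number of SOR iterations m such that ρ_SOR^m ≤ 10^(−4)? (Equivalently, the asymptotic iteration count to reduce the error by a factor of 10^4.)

m = 173

spectrum of D⁻¹(L+U) = {cos(kπ/118) : 1≤k≤117}; ρ_J = cos(π/118) = 0.9996456.
√(1 − cos²(π/118)) = sin(π/118) ≈ 0.0266205.
[ω*] 2 ÷ (1 + 0.0266205) = 2 ÷ 1.0266205 = 1.9481396.
and ρ(B_{ω*}) = 1.9481396 − 1 = 0.9481396.
ρ_SOR^m ≤ 10^(−4) ⇔ m ≥ 4·ln10/(−ln 0.9481396) = 9.21034/0.0532535 = 172.953; m = ⌈172.953⌉ = 173.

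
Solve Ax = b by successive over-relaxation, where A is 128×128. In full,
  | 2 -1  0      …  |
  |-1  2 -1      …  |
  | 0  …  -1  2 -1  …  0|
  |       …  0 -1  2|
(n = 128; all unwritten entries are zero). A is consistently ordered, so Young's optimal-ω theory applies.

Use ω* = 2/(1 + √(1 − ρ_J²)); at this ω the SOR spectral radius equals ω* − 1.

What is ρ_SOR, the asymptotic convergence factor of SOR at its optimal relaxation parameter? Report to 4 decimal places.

With n=128, ρ(Jacobi) = cos(π/129) = 0.9997.
√(1 − cos²(π/129)) = sin(π/129) ≈ 0.02435.
Young: ω* = 2/(1+√(1−ρ_J²)) = 2/(1+0.02435) = 2/1.02435 = 1.9525.
ρ_SOR = ω* − 1 = 1.9525 − 1 = 0.9525.

ρ_SOR = 0.9525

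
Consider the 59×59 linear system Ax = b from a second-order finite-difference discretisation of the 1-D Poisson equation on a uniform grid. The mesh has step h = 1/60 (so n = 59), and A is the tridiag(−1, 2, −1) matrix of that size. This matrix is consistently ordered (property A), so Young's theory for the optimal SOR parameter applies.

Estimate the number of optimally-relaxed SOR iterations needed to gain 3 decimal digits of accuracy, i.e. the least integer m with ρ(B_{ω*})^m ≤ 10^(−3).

[ρ_J] n=59: ρ(B_J) = cos(π/(n+1)) = cos(π/60) = 0.9986295.
√(1 − cos²(π/60)) = sin(π/60) ≈ 0.0523360.
Young: ω* = 2/(1+√(1−ρ_J²)) = 2/(1+0.0523360) = 2/1.0523360 = 1.9005337.
and ρ(B_{ω*}) = 1.9005337 − 1 = 0.9005337.
3·ln10 = 6.90776; −ln(0.9005337) = 0.104768; m = ⌈6.90776/0.104768⌉ = ⌈65.934⌉ = 66.

m = 66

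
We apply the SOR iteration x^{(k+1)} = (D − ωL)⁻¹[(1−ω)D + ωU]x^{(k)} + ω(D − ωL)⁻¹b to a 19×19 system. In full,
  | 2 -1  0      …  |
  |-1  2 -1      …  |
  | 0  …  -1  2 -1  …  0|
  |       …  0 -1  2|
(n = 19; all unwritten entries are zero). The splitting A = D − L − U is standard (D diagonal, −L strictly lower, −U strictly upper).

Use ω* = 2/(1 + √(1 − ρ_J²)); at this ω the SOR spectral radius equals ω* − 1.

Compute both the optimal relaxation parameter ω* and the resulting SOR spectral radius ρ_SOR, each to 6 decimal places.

½·tridiag(1,0,1) at n=19: λ_k = cos(kπ/20); max |λ| at k=1 ⇒ ρ_J = cos(π/20) ≈ 0.987688.
1 − cos²(π/20) = sin²(π/20) ⇒ √(1−ρ_J²) = sin(π/20) = 0.1564345.
ω* = 2 / (1 + 0.1564345) = 2 / 1.1564345 ≈ 1.729454.
At ω = 1.729454 every |λ(B_ω)| = ω−1, so ρ_SOR = 0.729454.

ω* = 1.729454, ρ_SOR = 0.729454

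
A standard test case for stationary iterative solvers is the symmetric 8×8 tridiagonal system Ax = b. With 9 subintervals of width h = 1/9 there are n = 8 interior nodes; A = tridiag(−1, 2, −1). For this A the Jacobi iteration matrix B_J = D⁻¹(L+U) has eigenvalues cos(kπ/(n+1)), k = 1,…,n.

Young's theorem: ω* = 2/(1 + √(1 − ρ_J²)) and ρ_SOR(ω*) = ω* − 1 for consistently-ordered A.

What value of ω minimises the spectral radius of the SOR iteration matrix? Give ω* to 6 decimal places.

[ρ_J] n=8: ρ(B_J) = cos(π/(n+1)) = cos(π/9) = 0.939693.
√(1 − cos²(π/9)) = sin(π/9) ≈ 0.3420201.
ω* = 2/(1+0.3420201) = 1.490291
At ω = 1.490291 every |λ(B_ω)| = ω−1, so ρ_SOR = 0.490291.

ω* = 1.490291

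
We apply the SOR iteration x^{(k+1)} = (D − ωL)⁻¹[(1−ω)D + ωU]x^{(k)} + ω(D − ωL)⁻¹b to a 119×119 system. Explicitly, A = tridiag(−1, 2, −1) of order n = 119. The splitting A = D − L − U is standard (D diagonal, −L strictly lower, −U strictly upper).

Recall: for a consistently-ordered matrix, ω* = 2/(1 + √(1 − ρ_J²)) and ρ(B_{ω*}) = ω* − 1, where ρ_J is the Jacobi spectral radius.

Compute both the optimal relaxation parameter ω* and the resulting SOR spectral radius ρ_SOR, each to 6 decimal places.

ω* = 1.948982, ρ_SOR = 0.948982

n=119: λ(B_J) = 1 − λ(A)/2 = cos(kπ/120); k=1 gives ρ_J = 0.999657.
1 − cos²(π/120) = sin²(π/120) ⇒ √(1−ρ_J²) = sin(π/120) = 0.0261769.
So ω* = 2/1.0261769 = 1.948982 (Young).
and ρ(B_{ω*}) = 1.948982 − 1 = 0.948982.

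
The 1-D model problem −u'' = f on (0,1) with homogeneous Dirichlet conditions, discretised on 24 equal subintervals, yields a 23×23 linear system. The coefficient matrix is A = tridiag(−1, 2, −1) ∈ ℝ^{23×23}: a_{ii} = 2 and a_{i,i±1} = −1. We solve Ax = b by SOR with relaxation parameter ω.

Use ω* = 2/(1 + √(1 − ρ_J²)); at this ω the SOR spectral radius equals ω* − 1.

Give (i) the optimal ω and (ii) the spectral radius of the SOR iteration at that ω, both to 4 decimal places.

½·tridiag(1,0,1) at n=23: λ_k = cos(kπ/24); max |λ| at k=1 ⇒ ρ_J = cos(π/24) ≈ 0.9914.
root = sin(π/24) = 0.13053  (since 1−cos² = sin²).
ω* = 2/(1+0.13053) = 1.7691
[ρ_SOR] ω* − 1 = 0.7691.

ω* = 1.7691, ρ_SOR = 0.7691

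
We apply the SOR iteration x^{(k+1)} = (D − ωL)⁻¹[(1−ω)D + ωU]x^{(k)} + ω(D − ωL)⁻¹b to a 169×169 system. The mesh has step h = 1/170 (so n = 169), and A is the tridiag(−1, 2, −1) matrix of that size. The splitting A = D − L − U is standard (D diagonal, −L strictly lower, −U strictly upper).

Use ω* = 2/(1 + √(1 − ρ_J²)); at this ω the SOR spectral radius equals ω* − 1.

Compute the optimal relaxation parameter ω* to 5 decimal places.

B_J for the 169×169 system has eigenvalues cos(kπ/170); ρ_J = cos(π/170) = 0.99983.
√(1−ρ_J²) simplifies to sin(π/170) = 0.018479.
So ω* = 2/1.018479 = 1.96371 (Young).
[ρ_SOR] ω* − 1 = 0.96371.

ω* = 1.96371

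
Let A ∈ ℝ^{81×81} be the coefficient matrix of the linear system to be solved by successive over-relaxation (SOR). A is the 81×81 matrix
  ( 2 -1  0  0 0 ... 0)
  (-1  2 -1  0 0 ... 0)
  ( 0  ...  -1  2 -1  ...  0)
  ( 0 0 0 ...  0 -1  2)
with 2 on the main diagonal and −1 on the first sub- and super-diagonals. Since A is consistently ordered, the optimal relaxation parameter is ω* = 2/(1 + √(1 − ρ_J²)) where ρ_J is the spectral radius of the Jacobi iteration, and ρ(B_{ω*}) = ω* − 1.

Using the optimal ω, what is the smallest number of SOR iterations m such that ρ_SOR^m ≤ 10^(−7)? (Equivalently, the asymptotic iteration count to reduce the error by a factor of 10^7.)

With n=81, ρ(Jacobi) = cos(π/82) = 0.9992662.
1 − cos²(π/82) = sin²(π/82) ⇒ √(1−ρ_J²) = sin(π/82) = 0.0383027.
Young: ω* = 2/(1+√(1−ρ_J²)) = 2/(1+0.0383027) = 2/1.0383027 = 1.9262206.
ρ(B_{ω*}) = ω*−1 = 0.9262206
7·ln10 = 16.1181; −ln(0.9262206) = 0.0766428; m = ⌈16.1181/0.0766428⌉ = ⌈210.302⌉ = 211.

m = 211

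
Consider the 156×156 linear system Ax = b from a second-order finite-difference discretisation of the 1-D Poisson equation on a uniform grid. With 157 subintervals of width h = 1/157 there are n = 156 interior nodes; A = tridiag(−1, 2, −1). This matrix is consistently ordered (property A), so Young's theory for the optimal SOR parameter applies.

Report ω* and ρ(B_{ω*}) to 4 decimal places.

ω* = 1.9608, ρ_SOR = 0.9608

spectrum of D⁻¹(L+U) = {cos(kπ/157) : 1≤k≤156}; ρ_J = cos(π/157) = 0.9998.
root = sin(π/157) = 0.02001  (since 1−cos² = sin²).
ω* = 2/(1+0.02001) = 1.9608
ρ_SOR = ω* − 1 = 1.9608 − 1 = 0.9608.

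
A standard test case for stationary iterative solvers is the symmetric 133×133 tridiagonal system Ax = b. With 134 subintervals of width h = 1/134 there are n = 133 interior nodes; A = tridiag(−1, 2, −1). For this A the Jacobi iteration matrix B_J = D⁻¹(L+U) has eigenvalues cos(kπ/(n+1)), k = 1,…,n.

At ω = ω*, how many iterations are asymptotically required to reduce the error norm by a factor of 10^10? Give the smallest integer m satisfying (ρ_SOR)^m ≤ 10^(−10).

spectrum of D⁻¹(L+U) = {cos(kπ/134) : 1≤k≤133}; ρ_J = cos(π/134) = 0.9997252.
root = sin(π/134) = 0.0234426  (since 1−cos² = sin²).
ω* = 2/(1+0.0234426) = 1.9541887
[ρ_SOR] ω* − 1 = 0.9541887.
For 10 digits: m = 10·ln10 / (−ln 0.9541887) = 23.0259/0.0468938 = 491.022; round up → m = 492.

m = 492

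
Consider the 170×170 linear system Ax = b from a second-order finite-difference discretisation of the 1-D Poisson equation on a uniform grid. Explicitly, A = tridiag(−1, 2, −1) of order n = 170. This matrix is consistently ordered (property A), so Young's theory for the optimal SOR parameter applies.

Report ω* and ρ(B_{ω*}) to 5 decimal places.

ω* = 1.96392, ρ_SOR = 0.96392

spectrum of D⁻¹(L+U) = {cos(kπ/171) : 1≤k≤170}; ρ_J = cos(π/171) = 0.99983.
1 − cos²(π/171) = sin²(π/171) ⇒ √(1−ρ_J²) = sin(π/171) = 0.018371.
Then 2/(1+√(1−ρ_J²)) = 2/(1+0.018371); ω* = 2/1.018371 = 1.96392.
ρ(B_{ω*}) = ω*−1 = 0.96392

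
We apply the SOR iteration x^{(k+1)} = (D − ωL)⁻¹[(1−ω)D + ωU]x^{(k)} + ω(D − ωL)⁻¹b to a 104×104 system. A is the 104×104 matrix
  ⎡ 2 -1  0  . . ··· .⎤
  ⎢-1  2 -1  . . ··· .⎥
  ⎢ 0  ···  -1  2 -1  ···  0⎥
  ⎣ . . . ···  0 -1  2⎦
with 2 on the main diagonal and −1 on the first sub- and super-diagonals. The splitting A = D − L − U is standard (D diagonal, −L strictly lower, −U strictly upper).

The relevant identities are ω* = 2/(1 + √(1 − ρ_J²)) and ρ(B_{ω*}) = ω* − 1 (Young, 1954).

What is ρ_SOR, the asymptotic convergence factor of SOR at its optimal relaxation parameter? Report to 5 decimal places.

½·tridiag(1,0,1) at n=104: λ_k = cos(kπ/105); max |λ| at k=1 ⇒ ρ_J = cos(π/105) ≈ 0.99955.
1 − cos²(π/105) = sin²(π/105) ⇒ √(1−ρ_J²) = sin(π/105) = 0.029915.
ω* = 2/(1+0.029915) = 1.94191
At ω = 1.94191 every |λ(B_ω)| = ω−1, so ρ_SOR = 0.94191.

ρ_SOR = 0.94191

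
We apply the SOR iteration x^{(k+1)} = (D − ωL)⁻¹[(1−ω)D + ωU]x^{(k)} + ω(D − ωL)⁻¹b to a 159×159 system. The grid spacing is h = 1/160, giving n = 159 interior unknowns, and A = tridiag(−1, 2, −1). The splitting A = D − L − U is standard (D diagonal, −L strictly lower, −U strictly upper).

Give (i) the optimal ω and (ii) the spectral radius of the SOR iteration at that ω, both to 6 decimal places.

spectrum of D⁻¹(L+U) = {cos(kπ/160) : 1≤k≤159}; ρ_J = cos(π/160) = 0.999807.
√(1−ρ_J²) simplifies to sin(π/160) = 0.0196337.
ω* = 2/(1 + 0.0196337) = 2/1.0196337 = 1.961489.
Hence ρ(B_{ω*}) = 1.961489 − 1 = 0.961489.

ω* = 1.961489, ρ_SOR = 0.961489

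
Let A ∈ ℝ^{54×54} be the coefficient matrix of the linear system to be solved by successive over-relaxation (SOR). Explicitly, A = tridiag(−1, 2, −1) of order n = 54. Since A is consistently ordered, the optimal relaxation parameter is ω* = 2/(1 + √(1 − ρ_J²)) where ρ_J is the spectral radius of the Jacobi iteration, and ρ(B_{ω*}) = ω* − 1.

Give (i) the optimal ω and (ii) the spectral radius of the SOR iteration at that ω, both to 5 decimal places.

ρ_J = max_k |cos(kπ/55)| = cos(π/55) = 0.99837
√(1 − cos²(π/55)) = sin(π/55) ≈ 0.057089.
ω* = 2/(1 + 0.057089) = 2/1.057089 = 1.89199.
At ω = 1.89199 every |λ(B_ω)| = ω−1, so ρ_SOR = 0.89199.

ω* = 1.89199, ρ_SOR = 0.89199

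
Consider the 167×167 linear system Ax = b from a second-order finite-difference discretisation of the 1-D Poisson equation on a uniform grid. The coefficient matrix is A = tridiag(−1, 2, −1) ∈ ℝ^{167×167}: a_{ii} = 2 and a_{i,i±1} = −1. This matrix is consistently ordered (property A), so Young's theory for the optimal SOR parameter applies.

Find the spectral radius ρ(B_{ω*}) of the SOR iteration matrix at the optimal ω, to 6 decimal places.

ρ_J = max_k |cos(kπ/168)| = cos(π/168) = 0.999825
1 − cos²(π/168) = sin²(π/168) ⇒ √(1−ρ_J²) = sin(π/168) = 0.0186989.
Then 2/(1+√(1−ρ_J²)) = 2/(1+0.0186989); ω* = 2/1.0186989 = 1.963289.
and ρ(B_{ω*}) = 1.963289 − 1 = 0.963289.

ρ_SOR = 0.963289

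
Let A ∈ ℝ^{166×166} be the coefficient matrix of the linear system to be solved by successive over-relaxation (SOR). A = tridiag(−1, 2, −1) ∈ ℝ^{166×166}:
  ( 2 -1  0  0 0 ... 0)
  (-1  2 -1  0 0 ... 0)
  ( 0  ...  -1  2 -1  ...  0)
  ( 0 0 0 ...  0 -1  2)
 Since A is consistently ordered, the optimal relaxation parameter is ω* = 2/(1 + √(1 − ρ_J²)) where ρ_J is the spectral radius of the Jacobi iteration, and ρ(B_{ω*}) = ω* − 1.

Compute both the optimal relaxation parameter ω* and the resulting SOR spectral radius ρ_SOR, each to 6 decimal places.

ρ_J = max_k |cos(kπ/167)| = cos(π/167) = 0.999823
1 − cos²(π/167) = sin²(π/167) ⇒ √(1−ρ_J²) = sin(π/167) = 0.0188108.
ω* = 2/(1+0.0188108) = 1.963073
ρ_SOR = ω* − 1 = 1.963073 − 1 = 0.963073.

ω* = 1.963073, ρ_SOR = 0.963073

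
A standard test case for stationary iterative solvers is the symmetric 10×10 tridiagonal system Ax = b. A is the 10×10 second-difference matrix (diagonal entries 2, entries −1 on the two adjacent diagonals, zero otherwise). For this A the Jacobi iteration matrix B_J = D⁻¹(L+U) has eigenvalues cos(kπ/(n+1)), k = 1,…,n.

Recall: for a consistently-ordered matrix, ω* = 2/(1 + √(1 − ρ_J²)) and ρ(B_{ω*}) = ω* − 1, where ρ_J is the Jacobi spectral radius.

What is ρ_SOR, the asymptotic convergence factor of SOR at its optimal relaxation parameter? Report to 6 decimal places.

ρ_SOR = 0.560388

n=10: λ(B_J) = 1 − λ(A)/2 = cos(kπ/11); k=1 gives ρ_J = 0.959493.
√(1−ρ_J²) simplifies to sin(π/11) = 0.2817326.
[ω*] 2 ÷ (1 + 0.2817326) = 2 ÷ 1.2817326 = 1.560388.
ρ_SOR = ω* − 1 ≈ 0.560388.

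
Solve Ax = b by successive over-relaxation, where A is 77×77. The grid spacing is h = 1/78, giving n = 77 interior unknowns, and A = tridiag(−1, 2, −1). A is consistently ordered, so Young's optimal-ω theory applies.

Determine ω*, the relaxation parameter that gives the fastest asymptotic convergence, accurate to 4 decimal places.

ρ_J = max_k |cos(kπ/78)| = cos(π/78) = 0.9992
√(1 − cos²(π/78)) = sin(π/78) ≈ 0.04027.
So ω* = 2/1.04027 = 1.9226 (Young).
[ρ_SOR] ω* − 1 = 0.9226.

ω* = 1.9226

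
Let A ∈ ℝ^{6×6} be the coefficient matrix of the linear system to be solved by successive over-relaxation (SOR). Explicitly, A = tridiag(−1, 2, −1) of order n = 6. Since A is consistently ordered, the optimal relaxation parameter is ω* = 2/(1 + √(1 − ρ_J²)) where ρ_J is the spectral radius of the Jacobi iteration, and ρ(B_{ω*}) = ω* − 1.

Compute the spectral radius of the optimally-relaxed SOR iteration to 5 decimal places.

ρ_SOR = 0.39481

spectrum of D⁻¹(L+U) = {cos(kπ/7) : 1≤k≤6}; ρ_J = cos(π/7) = 0.90097.
root = sin(π/7) = 0.433884  (since 1−cos² = sin²).
So ω* = 2/1.433884 = 1.39481 (Young).
and ρ(B_{ω*}) = 1.39481 − 1 = 0.39481.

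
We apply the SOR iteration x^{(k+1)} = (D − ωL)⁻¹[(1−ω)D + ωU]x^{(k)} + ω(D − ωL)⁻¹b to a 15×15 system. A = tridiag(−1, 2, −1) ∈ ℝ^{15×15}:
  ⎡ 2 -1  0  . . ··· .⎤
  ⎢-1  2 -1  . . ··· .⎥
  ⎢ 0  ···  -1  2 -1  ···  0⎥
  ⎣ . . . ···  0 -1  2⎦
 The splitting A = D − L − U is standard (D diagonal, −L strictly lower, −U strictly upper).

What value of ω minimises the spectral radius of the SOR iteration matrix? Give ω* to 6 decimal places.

ω* = 1.673514

[ρ_J] n=15: ρ(B_J) = cos(π/(n+1)) = cos(π/16) = 0.980785.
√(1 − cos²(π/16)) = sin(π/16) ≈ 0.1950903.
So ω* = 2/1.1950903 = 1.673514 (Young).
and ρ(B_{ω*}) = 1.673514 − 1 = 0.673514.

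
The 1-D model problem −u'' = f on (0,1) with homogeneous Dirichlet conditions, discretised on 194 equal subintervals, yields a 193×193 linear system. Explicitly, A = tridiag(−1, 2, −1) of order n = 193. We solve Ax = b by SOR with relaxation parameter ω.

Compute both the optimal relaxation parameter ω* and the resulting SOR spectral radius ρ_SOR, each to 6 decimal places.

ω* = 1.968130, ρ_SOR = 0.968130

With n=193, ρ(Jacobi) = cos(π/194) = 0.999869.
√(1−ρ_J²) simplifies to sin(π/194) = 0.0161931.
So ω* = 2/1.0161931 = 1.968130 (Young).
ρ(B_{ω*}) = ω*−1 = 0.968130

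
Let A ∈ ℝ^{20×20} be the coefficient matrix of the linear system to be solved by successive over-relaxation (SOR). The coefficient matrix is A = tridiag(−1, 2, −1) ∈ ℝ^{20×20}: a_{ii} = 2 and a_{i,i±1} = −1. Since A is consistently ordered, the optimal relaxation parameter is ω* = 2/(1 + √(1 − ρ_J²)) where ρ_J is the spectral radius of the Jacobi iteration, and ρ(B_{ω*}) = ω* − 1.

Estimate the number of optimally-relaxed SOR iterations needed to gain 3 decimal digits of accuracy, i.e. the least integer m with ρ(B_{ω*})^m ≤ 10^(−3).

n=20: λ(B_J) = 1 − λ(A)/2 = cos(kπ/21); k=1 gives ρ_J = 0.9888308.
√(1 − cos²(π/21)) = sin(π/21) ≈ 0.1490423.
ω* = 2/(1+0.1490423) = 1.7405800
ρ(B_{ω*}) = ω*−1 = 0.7405800
m ≥ 3·ln10 / (−ln 0.7405800) = 23.001; smallest integer m = 24.

m = 24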